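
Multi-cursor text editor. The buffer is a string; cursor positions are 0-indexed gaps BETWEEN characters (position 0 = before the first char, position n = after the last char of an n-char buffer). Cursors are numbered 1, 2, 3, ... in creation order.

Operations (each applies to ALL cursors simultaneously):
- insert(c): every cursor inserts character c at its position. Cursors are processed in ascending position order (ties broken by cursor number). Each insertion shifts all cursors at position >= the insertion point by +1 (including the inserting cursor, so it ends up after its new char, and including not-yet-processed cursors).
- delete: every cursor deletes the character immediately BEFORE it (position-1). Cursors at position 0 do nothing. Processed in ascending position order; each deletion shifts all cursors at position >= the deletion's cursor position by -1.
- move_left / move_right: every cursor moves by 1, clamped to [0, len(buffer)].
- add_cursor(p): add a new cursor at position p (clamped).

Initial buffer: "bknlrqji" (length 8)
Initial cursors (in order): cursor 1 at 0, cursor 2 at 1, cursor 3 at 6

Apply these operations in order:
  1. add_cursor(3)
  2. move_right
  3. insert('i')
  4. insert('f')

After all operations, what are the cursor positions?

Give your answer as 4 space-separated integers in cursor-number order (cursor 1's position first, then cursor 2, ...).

Answer: 3 6 15 10

Derivation:
After op 1 (add_cursor(3)): buffer="bknlrqji" (len 8), cursors c1@0 c2@1 c4@3 c3@6, authorship ........
After op 2 (move_right): buffer="bknlrqji" (len 8), cursors c1@1 c2@2 c4@4 c3@7, authorship ........
After op 3 (insert('i')): buffer="bikinlirqjii" (len 12), cursors c1@2 c2@4 c4@7 c3@11, authorship .1.2..4...3.
After op 4 (insert('f')): buffer="bifkifnlifrqjifi" (len 16), cursors c1@3 c2@6 c4@10 c3@15, authorship .11.22..44...33.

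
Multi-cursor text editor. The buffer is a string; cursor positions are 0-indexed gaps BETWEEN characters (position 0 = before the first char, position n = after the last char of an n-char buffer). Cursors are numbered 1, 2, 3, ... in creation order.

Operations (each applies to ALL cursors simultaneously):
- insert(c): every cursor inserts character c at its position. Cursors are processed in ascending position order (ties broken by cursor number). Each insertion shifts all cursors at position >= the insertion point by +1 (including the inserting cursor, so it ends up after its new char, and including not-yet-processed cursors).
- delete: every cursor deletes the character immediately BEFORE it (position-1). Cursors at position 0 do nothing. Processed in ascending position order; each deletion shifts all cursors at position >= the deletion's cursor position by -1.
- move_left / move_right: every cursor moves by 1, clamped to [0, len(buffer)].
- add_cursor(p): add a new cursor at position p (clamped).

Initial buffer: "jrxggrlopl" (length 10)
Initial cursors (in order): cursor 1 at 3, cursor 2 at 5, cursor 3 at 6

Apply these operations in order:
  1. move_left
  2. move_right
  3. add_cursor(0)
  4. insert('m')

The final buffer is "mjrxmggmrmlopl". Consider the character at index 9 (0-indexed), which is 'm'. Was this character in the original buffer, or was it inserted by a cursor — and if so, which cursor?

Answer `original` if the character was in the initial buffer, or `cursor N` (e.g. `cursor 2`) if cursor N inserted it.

After op 1 (move_left): buffer="jrxggrlopl" (len 10), cursors c1@2 c2@4 c3@5, authorship ..........
After op 2 (move_right): buffer="jrxggrlopl" (len 10), cursors c1@3 c2@5 c3@6, authorship ..........
After op 3 (add_cursor(0)): buffer="jrxggrlopl" (len 10), cursors c4@0 c1@3 c2@5 c3@6, authorship ..........
After op 4 (insert('m')): buffer="mjrxmggmrmlopl" (len 14), cursors c4@1 c1@5 c2@8 c3@10, authorship 4...1..2.3....
Authorship (.=original, N=cursor N): 4 . . . 1 . . 2 . 3 . . . .
Index 9: author = 3

Answer: cursor 3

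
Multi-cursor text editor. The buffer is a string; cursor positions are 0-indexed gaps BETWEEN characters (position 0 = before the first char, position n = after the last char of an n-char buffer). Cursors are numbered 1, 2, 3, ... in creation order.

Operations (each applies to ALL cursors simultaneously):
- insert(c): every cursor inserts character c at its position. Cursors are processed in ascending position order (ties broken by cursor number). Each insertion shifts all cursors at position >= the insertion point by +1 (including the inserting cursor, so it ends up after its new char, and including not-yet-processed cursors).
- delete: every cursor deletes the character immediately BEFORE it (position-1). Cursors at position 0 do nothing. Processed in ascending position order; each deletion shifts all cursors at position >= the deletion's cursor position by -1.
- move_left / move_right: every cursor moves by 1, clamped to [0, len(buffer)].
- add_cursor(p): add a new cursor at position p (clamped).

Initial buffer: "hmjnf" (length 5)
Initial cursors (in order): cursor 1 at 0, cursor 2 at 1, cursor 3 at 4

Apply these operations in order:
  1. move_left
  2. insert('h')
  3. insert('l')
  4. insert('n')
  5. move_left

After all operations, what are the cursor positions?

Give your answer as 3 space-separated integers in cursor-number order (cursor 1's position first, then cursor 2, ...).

Answer: 5 5 11

Derivation:
After op 1 (move_left): buffer="hmjnf" (len 5), cursors c1@0 c2@0 c3@3, authorship .....
After op 2 (insert('h')): buffer="hhhmjhnf" (len 8), cursors c1@2 c2@2 c3@6, authorship 12...3..
After op 3 (insert('l')): buffer="hhllhmjhlnf" (len 11), cursors c1@4 c2@4 c3@9, authorship 1212...33..
After op 4 (insert('n')): buffer="hhllnnhmjhlnnf" (len 14), cursors c1@6 c2@6 c3@12, authorship 121212...333..
After op 5 (move_left): buffer="hhllnnhmjhlnnf" (len 14), cursors c1@5 c2@5 c3@11, authorship 121212...333..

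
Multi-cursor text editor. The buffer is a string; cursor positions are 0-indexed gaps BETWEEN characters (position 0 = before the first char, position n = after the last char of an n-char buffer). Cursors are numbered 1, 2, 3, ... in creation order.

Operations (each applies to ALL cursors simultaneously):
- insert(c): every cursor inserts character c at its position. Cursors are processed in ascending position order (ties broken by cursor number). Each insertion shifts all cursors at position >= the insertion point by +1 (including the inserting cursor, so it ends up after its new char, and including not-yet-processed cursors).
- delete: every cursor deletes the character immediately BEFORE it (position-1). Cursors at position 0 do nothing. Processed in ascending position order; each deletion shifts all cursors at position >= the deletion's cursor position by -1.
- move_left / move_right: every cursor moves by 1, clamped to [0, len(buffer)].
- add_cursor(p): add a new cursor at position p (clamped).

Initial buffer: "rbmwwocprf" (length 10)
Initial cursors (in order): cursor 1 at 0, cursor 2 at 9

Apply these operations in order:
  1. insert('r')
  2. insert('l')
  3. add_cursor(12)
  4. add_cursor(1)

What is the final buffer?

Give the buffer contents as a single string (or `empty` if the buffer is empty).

Answer: rlrbmwwocprrlf

Derivation:
After op 1 (insert('r')): buffer="rrbmwwocprrf" (len 12), cursors c1@1 c2@11, authorship 1.........2.
After op 2 (insert('l')): buffer="rlrbmwwocprrlf" (len 14), cursors c1@2 c2@13, authorship 11.........22.
After op 3 (add_cursor(12)): buffer="rlrbmwwocprrlf" (len 14), cursors c1@2 c3@12 c2@13, authorship 11.........22.
After op 4 (add_cursor(1)): buffer="rlrbmwwocprrlf" (len 14), cursors c4@1 c1@2 c3@12 c2@13, authorship 11.........22.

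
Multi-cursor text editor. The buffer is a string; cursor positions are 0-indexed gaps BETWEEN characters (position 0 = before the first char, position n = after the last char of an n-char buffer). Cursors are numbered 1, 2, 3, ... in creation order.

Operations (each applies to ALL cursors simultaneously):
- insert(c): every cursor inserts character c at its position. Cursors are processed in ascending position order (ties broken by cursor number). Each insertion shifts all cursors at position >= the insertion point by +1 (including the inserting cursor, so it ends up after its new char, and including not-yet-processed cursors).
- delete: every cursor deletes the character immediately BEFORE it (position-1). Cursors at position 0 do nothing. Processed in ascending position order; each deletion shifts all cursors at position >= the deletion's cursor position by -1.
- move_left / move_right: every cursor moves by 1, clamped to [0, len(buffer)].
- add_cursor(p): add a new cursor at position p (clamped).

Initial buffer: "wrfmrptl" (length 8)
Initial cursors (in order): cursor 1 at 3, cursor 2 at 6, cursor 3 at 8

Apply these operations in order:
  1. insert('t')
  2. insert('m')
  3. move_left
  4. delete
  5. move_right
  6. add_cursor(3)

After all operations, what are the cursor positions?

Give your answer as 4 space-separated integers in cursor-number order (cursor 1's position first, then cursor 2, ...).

After op 1 (insert('t')): buffer="wrftmrpttlt" (len 11), cursors c1@4 c2@8 c3@11, authorship ...1...2..3
After op 2 (insert('m')): buffer="wrftmmrptmtltm" (len 14), cursors c1@5 c2@10 c3@14, authorship ...11...22..33
After op 3 (move_left): buffer="wrftmmrptmtltm" (len 14), cursors c1@4 c2@9 c3@13, authorship ...11...22..33
After op 4 (delete): buffer="wrfmmrpmtlm" (len 11), cursors c1@3 c2@7 c3@10, authorship ...1...2..3
After op 5 (move_right): buffer="wrfmmrpmtlm" (len 11), cursors c1@4 c2@8 c3@11, authorship ...1...2..3
After op 6 (add_cursor(3)): buffer="wrfmmrpmtlm" (len 11), cursors c4@3 c1@4 c2@8 c3@11, authorship ...1...2..3

Answer: 4 8 11 3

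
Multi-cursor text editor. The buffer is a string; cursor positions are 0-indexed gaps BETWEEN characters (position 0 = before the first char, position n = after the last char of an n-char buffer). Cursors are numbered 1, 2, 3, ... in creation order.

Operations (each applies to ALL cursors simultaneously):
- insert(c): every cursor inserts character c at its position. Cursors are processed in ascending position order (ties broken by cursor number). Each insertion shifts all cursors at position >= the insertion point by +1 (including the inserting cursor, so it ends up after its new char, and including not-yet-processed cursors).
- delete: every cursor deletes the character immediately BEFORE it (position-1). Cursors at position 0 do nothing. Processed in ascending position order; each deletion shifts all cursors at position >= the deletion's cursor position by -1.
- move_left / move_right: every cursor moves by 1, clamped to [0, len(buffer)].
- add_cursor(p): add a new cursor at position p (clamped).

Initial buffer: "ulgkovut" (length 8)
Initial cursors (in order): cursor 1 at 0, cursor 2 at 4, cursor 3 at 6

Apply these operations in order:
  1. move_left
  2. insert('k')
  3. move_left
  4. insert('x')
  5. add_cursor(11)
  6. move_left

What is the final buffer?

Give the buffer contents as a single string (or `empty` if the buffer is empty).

Answer: xkulgxkkoxkvut

Derivation:
After op 1 (move_left): buffer="ulgkovut" (len 8), cursors c1@0 c2@3 c3@5, authorship ........
After op 2 (insert('k')): buffer="kulgkkokvut" (len 11), cursors c1@1 c2@5 c3@8, authorship 1...2..3...
After op 3 (move_left): buffer="kulgkkokvut" (len 11), cursors c1@0 c2@4 c3@7, authorship 1...2..3...
After op 4 (insert('x')): buffer="xkulgxkkoxkvut" (len 14), cursors c1@1 c2@6 c3@10, authorship 11...22..33...
After op 5 (add_cursor(11)): buffer="xkulgxkkoxkvut" (len 14), cursors c1@1 c2@6 c3@10 c4@11, authorship 11...22..33...
After op 6 (move_left): buffer="xkulgxkkoxkvut" (len 14), cursors c1@0 c2@5 c3@9 c4@10, authorship 11...22..33...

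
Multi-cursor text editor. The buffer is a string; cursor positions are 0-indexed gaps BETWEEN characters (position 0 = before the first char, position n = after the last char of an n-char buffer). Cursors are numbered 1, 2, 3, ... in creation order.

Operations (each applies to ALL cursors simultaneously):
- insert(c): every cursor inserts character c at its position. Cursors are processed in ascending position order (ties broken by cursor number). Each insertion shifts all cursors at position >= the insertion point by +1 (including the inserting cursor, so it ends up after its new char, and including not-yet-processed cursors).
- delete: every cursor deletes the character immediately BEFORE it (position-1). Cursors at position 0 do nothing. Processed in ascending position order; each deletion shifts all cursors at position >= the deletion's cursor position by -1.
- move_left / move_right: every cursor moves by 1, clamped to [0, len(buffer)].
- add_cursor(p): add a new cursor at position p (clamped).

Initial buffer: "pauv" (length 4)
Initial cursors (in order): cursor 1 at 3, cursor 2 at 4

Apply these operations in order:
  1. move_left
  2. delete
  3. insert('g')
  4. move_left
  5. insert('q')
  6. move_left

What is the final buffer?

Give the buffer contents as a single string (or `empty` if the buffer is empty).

After op 1 (move_left): buffer="pauv" (len 4), cursors c1@2 c2@3, authorship ....
After op 2 (delete): buffer="pv" (len 2), cursors c1@1 c2@1, authorship ..
After op 3 (insert('g')): buffer="pggv" (len 4), cursors c1@3 c2@3, authorship .12.
After op 4 (move_left): buffer="pggv" (len 4), cursors c1@2 c2@2, authorship .12.
After op 5 (insert('q')): buffer="pgqqgv" (len 6), cursors c1@4 c2@4, authorship .1122.
After op 6 (move_left): buffer="pgqqgv" (len 6), cursors c1@3 c2@3, authorship .1122.

Answer: pgqqgv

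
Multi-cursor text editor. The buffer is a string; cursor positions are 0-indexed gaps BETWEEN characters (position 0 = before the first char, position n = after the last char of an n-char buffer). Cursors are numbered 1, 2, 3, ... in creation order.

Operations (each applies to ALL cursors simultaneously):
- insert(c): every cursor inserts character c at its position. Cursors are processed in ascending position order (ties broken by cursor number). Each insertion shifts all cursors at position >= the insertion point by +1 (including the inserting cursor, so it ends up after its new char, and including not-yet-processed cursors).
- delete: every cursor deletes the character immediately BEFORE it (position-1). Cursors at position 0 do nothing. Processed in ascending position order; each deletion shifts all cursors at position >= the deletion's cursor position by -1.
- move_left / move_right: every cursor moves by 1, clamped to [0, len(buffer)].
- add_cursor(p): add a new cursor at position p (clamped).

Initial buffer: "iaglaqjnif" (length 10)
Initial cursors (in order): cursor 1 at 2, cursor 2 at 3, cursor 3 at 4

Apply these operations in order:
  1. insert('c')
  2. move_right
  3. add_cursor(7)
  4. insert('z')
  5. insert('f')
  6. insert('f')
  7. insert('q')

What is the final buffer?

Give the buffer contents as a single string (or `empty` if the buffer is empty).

After op 1 (insert('c')): buffer="iacgclcaqjnif" (len 13), cursors c1@3 c2@5 c3@7, authorship ..1.2.3......
After op 2 (move_right): buffer="iacgclcaqjnif" (len 13), cursors c1@4 c2@6 c3@8, authorship ..1.2.3......
After op 3 (add_cursor(7)): buffer="iacgclcaqjnif" (len 13), cursors c1@4 c2@6 c4@7 c3@8, authorship ..1.2.3......
After op 4 (insert('z')): buffer="iacgzclzczazqjnif" (len 17), cursors c1@5 c2@8 c4@10 c3@12, authorship ..1.12.234.3.....
After op 5 (insert('f')): buffer="iacgzfclzfczfazfqjnif" (len 21), cursors c1@6 c2@10 c4@13 c3@16, authorship ..1.112.22344.33.....
After op 6 (insert('f')): buffer="iacgzffclzffczffazffqjnif" (len 25), cursors c1@7 c2@12 c4@16 c3@20, authorship ..1.1112.2223444.333.....
After op 7 (insert('q')): buffer="iacgzffqclzffqczffqazffqqjnif" (len 29), cursors c1@8 c2@14 c4@19 c3@24, authorship ..1.11112.222234444.3333.....

Answer: iacgzffqclzffqczffqazffqqjnif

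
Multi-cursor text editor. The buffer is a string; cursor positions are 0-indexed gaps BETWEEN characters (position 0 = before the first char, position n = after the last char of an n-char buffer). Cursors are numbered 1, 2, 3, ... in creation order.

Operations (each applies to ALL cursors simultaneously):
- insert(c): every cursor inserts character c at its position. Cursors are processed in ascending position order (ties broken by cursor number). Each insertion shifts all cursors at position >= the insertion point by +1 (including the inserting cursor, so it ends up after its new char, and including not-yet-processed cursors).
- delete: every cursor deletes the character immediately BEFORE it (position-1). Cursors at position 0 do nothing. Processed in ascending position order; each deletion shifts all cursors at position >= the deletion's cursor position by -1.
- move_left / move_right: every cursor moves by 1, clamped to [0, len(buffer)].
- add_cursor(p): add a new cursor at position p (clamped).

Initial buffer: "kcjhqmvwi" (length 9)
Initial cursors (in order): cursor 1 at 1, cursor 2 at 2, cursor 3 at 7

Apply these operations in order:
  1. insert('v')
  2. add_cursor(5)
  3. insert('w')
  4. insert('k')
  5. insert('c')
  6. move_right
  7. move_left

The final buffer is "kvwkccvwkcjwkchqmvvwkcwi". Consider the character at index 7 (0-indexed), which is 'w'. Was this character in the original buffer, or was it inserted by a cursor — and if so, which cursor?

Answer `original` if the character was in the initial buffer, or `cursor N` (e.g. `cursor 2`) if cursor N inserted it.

Answer: cursor 2

Derivation:
After op 1 (insert('v')): buffer="kvcvjhqmvvwi" (len 12), cursors c1@2 c2@4 c3@10, authorship .1.2.....3..
After op 2 (add_cursor(5)): buffer="kvcvjhqmvvwi" (len 12), cursors c1@2 c2@4 c4@5 c3@10, authorship .1.2.....3..
After op 3 (insert('w')): buffer="kvwcvwjwhqmvvwwi" (len 16), cursors c1@3 c2@6 c4@8 c3@14, authorship .11.22.4....33..
After op 4 (insert('k')): buffer="kvwkcvwkjwkhqmvvwkwi" (len 20), cursors c1@4 c2@8 c4@11 c3@18, authorship .111.222.44....333..
After op 5 (insert('c')): buffer="kvwkccvwkcjwkchqmvvwkcwi" (len 24), cursors c1@5 c2@10 c4@14 c3@22, authorship .1111.2222.444....3333..
After op 6 (move_right): buffer="kvwkccvwkcjwkchqmvvwkcwi" (len 24), cursors c1@6 c2@11 c4@15 c3@23, authorship .1111.2222.444....3333..
After op 7 (move_left): buffer="kvwkccvwkcjwkchqmvvwkcwi" (len 24), cursors c1@5 c2@10 c4@14 c3@22, authorship .1111.2222.444....3333..
Authorship (.=original, N=cursor N): . 1 1 1 1 . 2 2 2 2 . 4 4 4 . . . . 3 3 3 3 . .
Index 7: author = 2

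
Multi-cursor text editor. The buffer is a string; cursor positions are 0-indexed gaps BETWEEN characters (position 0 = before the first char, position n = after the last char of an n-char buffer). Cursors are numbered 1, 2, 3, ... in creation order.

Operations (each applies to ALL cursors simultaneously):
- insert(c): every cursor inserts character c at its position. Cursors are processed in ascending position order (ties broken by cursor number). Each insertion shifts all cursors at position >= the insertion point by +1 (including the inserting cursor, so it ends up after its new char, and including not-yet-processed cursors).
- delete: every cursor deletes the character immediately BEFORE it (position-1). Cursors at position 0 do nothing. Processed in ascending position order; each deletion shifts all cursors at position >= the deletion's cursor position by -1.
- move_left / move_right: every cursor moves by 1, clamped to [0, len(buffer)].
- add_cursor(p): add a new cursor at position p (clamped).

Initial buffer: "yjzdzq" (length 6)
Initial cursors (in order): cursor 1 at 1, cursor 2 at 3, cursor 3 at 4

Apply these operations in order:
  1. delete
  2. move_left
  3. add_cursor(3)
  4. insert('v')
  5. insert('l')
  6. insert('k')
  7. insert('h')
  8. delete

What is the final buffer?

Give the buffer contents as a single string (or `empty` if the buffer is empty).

After op 1 (delete): buffer="jzq" (len 3), cursors c1@0 c2@1 c3@1, authorship ...
After op 2 (move_left): buffer="jzq" (len 3), cursors c1@0 c2@0 c3@0, authorship ...
After op 3 (add_cursor(3)): buffer="jzq" (len 3), cursors c1@0 c2@0 c3@0 c4@3, authorship ...
After op 4 (insert('v')): buffer="vvvjzqv" (len 7), cursors c1@3 c2@3 c3@3 c4@7, authorship 123...4
After op 5 (insert('l')): buffer="vvvllljzqvl" (len 11), cursors c1@6 c2@6 c3@6 c4@11, authorship 123123...44
After op 6 (insert('k')): buffer="vvvlllkkkjzqvlk" (len 15), cursors c1@9 c2@9 c3@9 c4@15, authorship 123123123...444
After op 7 (insert('h')): buffer="vvvlllkkkhhhjzqvlkh" (len 19), cursors c1@12 c2@12 c3@12 c4@19, authorship 123123123123...4444
After op 8 (delete): buffer="vvvlllkkkjzqvlk" (len 15), cursors c1@9 c2@9 c3@9 c4@15, authorship 123123123...444

Answer: vvvlllkkkjzqvlk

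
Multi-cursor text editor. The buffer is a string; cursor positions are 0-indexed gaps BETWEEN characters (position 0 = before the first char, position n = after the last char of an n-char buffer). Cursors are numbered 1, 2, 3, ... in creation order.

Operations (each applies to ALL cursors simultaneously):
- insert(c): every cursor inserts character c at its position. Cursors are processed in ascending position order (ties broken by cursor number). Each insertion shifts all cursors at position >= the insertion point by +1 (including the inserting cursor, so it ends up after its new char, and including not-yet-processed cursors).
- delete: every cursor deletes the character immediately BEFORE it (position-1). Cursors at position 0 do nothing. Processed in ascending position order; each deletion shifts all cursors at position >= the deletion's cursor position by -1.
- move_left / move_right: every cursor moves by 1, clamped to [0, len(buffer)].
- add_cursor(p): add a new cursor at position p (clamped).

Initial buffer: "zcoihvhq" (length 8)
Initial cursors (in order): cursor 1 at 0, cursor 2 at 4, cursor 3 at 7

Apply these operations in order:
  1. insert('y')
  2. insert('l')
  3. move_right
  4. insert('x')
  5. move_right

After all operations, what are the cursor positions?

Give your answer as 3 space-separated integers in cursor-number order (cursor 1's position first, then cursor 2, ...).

After op 1 (insert('y')): buffer="yzcoiyhvhyq" (len 11), cursors c1@1 c2@6 c3@10, authorship 1....2...3.
After op 2 (insert('l')): buffer="ylzcoiylhvhylq" (len 14), cursors c1@2 c2@8 c3@13, authorship 11....22...33.
After op 3 (move_right): buffer="ylzcoiylhvhylq" (len 14), cursors c1@3 c2@9 c3@14, authorship 11....22...33.
After op 4 (insert('x')): buffer="ylzxcoiylhxvhylqx" (len 17), cursors c1@4 c2@11 c3@17, authorship 11.1...22.2..33.3
After op 5 (move_right): buffer="ylzxcoiylhxvhylqx" (len 17), cursors c1@5 c2@12 c3@17, authorship 11.1...22.2..33.3

Answer: 5 12 17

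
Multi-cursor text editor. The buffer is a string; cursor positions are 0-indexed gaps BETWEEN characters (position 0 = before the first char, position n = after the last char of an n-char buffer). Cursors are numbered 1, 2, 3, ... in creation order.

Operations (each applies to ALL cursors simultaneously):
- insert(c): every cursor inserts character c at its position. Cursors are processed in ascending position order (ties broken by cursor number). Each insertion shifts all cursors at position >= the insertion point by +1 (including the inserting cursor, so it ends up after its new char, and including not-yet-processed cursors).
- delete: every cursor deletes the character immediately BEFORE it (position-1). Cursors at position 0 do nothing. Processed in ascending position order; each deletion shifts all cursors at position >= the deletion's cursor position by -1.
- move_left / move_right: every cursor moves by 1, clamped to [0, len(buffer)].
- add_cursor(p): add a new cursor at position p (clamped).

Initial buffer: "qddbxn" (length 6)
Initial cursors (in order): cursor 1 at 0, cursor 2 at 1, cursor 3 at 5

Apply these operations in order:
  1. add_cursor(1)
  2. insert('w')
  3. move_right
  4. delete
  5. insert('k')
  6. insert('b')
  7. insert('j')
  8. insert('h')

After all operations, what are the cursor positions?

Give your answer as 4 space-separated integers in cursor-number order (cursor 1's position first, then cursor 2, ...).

Answer: 5 14 22 14

Derivation:
After op 1 (add_cursor(1)): buffer="qddbxn" (len 6), cursors c1@0 c2@1 c4@1 c3@5, authorship ......
After op 2 (insert('w')): buffer="wqwwddbxwn" (len 10), cursors c1@1 c2@4 c4@4 c3@9, authorship 1.24....3.
After op 3 (move_right): buffer="wqwwddbxwn" (len 10), cursors c1@2 c2@5 c4@5 c3@10, authorship 1.24....3.
After op 4 (delete): buffer="wwdbxw" (len 6), cursors c1@1 c2@2 c4@2 c3@6, authorship 12...3
After op 5 (insert('k')): buffer="wkwkkdbxwk" (len 10), cursors c1@2 c2@5 c4@5 c3@10, authorship 11224...33
After op 6 (insert('b')): buffer="wkbwkkbbdbxwkb" (len 14), cursors c1@3 c2@8 c4@8 c3@14, authorship 11122424...333
After op 7 (insert('j')): buffer="wkbjwkkbbjjdbxwkbj" (len 18), cursors c1@4 c2@11 c4@11 c3@18, authorship 11112242424...3333
After op 8 (insert('h')): buffer="wkbjhwkkbbjjhhdbxwkbjh" (len 22), cursors c1@5 c2@14 c4@14 c3@22, authorship 11111224242424...33333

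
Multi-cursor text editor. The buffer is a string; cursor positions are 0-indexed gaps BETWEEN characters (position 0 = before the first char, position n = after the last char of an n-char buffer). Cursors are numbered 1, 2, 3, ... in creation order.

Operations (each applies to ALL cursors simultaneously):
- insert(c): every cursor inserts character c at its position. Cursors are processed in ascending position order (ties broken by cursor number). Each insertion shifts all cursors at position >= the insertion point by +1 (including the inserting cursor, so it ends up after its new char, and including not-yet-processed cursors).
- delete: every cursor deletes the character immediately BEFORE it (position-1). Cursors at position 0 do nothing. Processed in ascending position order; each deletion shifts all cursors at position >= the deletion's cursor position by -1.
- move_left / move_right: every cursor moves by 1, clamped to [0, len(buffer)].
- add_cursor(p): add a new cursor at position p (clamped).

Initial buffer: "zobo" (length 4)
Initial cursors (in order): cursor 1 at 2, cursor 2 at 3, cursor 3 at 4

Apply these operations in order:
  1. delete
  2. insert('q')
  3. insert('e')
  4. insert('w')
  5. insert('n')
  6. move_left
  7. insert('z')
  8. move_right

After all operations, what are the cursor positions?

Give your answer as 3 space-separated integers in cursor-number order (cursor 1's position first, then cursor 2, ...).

After op 1 (delete): buffer="z" (len 1), cursors c1@1 c2@1 c3@1, authorship .
After op 2 (insert('q')): buffer="zqqq" (len 4), cursors c1@4 c2@4 c3@4, authorship .123
After op 3 (insert('e')): buffer="zqqqeee" (len 7), cursors c1@7 c2@7 c3@7, authorship .123123
After op 4 (insert('w')): buffer="zqqqeeewww" (len 10), cursors c1@10 c2@10 c3@10, authorship .123123123
After op 5 (insert('n')): buffer="zqqqeeewwwnnn" (len 13), cursors c1@13 c2@13 c3@13, authorship .123123123123
After op 6 (move_left): buffer="zqqqeeewwwnnn" (len 13), cursors c1@12 c2@12 c3@12, authorship .123123123123
After op 7 (insert('z')): buffer="zqqqeeewwwnnzzzn" (len 16), cursors c1@15 c2@15 c3@15, authorship .123123123121233
After op 8 (move_right): buffer="zqqqeeewwwnnzzzn" (len 16), cursors c1@16 c2@16 c3@16, authorship .123123123121233

Answer: 16 16 16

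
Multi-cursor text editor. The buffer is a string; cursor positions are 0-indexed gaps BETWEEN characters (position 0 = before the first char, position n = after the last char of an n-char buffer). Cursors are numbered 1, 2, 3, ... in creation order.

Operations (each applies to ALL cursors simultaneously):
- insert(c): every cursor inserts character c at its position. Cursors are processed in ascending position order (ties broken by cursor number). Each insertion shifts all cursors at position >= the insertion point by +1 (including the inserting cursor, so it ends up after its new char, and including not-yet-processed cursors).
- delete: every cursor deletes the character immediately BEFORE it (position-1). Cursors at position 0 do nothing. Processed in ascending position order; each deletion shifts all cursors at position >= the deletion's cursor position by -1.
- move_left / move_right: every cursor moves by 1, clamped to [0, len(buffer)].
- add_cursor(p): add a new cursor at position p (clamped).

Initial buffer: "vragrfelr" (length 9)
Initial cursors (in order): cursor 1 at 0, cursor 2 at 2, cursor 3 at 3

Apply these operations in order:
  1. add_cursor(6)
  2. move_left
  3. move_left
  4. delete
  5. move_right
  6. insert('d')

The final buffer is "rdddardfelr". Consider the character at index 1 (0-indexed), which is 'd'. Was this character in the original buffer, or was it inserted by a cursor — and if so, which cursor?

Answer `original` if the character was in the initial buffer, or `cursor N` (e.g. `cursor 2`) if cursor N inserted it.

After op 1 (add_cursor(6)): buffer="vragrfelr" (len 9), cursors c1@0 c2@2 c3@3 c4@6, authorship .........
After op 2 (move_left): buffer="vragrfelr" (len 9), cursors c1@0 c2@1 c3@2 c4@5, authorship .........
After op 3 (move_left): buffer="vragrfelr" (len 9), cursors c1@0 c2@0 c3@1 c4@4, authorship .........
After op 4 (delete): buffer="rarfelr" (len 7), cursors c1@0 c2@0 c3@0 c4@2, authorship .......
After op 5 (move_right): buffer="rarfelr" (len 7), cursors c1@1 c2@1 c3@1 c4@3, authorship .......
After op 6 (insert('d')): buffer="rdddardfelr" (len 11), cursors c1@4 c2@4 c3@4 c4@7, authorship .123..4....
Authorship (.=original, N=cursor N): . 1 2 3 . . 4 . . . .
Index 1: author = 1

Answer: cursor 1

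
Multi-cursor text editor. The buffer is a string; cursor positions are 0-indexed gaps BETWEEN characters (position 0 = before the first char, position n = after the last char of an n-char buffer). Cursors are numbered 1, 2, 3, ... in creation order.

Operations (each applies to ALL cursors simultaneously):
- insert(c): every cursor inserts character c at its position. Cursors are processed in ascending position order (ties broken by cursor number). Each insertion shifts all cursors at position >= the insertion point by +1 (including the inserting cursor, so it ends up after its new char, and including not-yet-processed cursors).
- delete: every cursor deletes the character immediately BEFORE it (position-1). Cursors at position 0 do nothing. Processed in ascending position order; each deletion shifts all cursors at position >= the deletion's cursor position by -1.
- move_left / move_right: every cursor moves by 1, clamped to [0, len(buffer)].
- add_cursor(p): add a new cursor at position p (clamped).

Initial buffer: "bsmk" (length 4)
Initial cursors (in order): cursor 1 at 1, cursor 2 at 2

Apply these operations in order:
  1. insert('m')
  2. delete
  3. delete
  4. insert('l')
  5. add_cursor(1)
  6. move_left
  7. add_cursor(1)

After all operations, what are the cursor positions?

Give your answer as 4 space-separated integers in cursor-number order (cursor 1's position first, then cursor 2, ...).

After op 1 (insert('m')): buffer="bmsmmk" (len 6), cursors c1@2 c2@4, authorship .1.2..
After op 2 (delete): buffer="bsmk" (len 4), cursors c1@1 c2@2, authorship ....
After op 3 (delete): buffer="mk" (len 2), cursors c1@0 c2@0, authorship ..
After op 4 (insert('l')): buffer="llmk" (len 4), cursors c1@2 c2@2, authorship 12..
After op 5 (add_cursor(1)): buffer="llmk" (len 4), cursors c3@1 c1@2 c2@2, authorship 12..
After op 6 (move_left): buffer="llmk" (len 4), cursors c3@0 c1@1 c2@1, authorship 12..
After op 7 (add_cursor(1)): buffer="llmk" (len 4), cursors c3@0 c1@1 c2@1 c4@1, authorship 12..

Answer: 1 1 0 1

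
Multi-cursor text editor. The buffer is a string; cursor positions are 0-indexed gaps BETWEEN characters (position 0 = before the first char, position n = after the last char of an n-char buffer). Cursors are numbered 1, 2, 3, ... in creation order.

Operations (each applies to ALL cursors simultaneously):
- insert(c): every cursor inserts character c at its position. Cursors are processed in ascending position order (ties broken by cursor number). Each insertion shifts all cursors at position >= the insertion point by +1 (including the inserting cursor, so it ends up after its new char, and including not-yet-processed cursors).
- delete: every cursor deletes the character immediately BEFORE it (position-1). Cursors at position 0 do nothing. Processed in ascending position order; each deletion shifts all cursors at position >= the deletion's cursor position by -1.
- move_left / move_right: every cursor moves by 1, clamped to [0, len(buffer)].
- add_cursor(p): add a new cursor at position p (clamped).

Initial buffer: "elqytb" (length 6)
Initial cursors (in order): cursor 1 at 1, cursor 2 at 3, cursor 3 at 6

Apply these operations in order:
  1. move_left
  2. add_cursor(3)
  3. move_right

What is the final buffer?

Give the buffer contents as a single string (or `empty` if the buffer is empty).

After op 1 (move_left): buffer="elqytb" (len 6), cursors c1@0 c2@2 c3@5, authorship ......
After op 2 (add_cursor(3)): buffer="elqytb" (len 6), cursors c1@0 c2@2 c4@3 c3@5, authorship ......
After op 3 (move_right): buffer="elqytb" (len 6), cursors c1@1 c2@3 c4@4 c3@6, authorship ......

Answer: elqytb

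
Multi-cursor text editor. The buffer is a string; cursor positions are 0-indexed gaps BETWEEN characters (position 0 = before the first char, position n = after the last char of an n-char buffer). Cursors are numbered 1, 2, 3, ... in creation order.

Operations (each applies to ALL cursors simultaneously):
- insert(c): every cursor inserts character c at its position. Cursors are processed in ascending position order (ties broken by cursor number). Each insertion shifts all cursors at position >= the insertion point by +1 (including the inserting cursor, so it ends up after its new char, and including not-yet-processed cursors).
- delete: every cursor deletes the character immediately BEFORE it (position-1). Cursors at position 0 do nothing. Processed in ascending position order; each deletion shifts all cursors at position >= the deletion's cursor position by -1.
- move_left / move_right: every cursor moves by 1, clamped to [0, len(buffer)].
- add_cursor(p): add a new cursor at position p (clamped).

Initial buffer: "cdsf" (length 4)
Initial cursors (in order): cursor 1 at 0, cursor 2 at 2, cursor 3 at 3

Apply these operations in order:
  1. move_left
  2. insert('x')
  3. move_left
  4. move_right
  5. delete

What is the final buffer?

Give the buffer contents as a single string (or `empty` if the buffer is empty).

Answer: cdsf

Derivation:
After op 1 (move_left): buffer="cdsf" (len 4), cursors c1@0 c2@1 c3@2, authorship ....
After op 2 (insert('x')): buffer="xcxdxsf" (len 7), cursors c1@1 c2@3 c3@5, authorship 1.2.3..
After op 3 (move_left): buffer="xcxdxsf" (len 7), cursors c1@0 c2@2 c3@4, authorship 1.2.3..
After op 4 (move_right): buffer="xcxdxsf" (len 7), cursors c1@1 c2@3 c3@5, authorship 1.2.3..
After op 5 (delete): buffer="cdsf" (len 4), cursors c1@0 c2@1 c3@2, authorship ....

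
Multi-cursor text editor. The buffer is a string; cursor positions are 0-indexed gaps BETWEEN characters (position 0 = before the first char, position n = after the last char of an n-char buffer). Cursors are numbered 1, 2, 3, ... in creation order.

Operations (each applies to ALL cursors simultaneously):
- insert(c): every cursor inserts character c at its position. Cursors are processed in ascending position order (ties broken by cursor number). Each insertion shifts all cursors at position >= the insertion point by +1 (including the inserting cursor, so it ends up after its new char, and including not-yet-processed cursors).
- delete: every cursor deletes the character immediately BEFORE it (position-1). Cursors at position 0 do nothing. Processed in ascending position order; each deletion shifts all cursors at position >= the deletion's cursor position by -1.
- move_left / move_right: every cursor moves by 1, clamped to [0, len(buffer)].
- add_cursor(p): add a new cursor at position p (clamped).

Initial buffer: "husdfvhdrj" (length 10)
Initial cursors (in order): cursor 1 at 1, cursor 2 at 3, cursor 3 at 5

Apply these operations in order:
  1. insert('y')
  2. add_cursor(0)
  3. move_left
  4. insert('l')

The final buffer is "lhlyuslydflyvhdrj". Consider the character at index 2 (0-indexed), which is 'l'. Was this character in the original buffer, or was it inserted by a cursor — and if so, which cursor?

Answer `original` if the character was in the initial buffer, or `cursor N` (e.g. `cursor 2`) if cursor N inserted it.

After op 1 (insert('y')): buffer="hyusydfyvhdrj" (len 13), cursors c1@2 c2@5 c3@8, authorship .1..2..3.....
After op 2 (add_cursor(0)): buffer="hyusydfyvhdrj" (len 13), cursors c4@0 c1@2 c2@5 c3@8, authorship .1..2..3.....
After op 3 (move_left): buffer="hyusydfyvhdrj" (len 13), cursors c4@0 c1@1 c2@4 c3@7, authorship .1..2..3.....
After op 4 (insert('l')): buffer="lhlyuslydflyvhdrj" (len 17), cursors c4@1 c1@3 c2@7 c3@11, authorship 4.11..22..33.....
Authorship (.=original, N=cursor N): 4 . 1 1 . . 2 2 . . 3 3 . . . . .
Index 2: author = 1

Answer: cursor 1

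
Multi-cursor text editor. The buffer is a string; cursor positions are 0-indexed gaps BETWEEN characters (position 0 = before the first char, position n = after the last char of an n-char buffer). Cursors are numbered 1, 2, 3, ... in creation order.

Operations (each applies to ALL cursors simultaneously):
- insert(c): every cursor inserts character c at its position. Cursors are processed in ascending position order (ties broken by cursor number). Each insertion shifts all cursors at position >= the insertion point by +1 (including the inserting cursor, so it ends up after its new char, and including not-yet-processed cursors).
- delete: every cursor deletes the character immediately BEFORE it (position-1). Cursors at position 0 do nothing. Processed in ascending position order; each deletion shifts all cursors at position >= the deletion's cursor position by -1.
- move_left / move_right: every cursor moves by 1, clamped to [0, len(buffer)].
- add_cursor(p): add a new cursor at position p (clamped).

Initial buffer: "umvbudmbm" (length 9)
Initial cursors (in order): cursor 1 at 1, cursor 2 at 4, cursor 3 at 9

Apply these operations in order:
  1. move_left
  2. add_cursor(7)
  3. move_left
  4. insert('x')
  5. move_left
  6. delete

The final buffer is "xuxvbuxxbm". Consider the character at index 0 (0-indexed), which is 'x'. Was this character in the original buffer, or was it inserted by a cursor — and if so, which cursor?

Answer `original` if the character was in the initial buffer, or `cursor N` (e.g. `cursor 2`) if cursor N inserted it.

After op 1 (move_left): buffer="umvbudmbm" (len 9), cursors c1@0 c2@3 c3@8, authorship .........
After op 2 (add_cursor(7)): buffer="umvbudmbm" (len 9), cursors c1@0 c2@3 c4@7 c3@8, authorship .........
After op 3 (move_left): buffer="umvbudmbm" (len 9), cursors c1@0 c2@2 c4@6 c3@7, authorship .........
After op 4 (insert('x')): buffer="xumxvbudxmxbm" (len 13), cursors c1@1 c2@4 c4@9 c3@11, authorship 1..2....4.3..
After op 5 (move_left): buffer="xumxvbudxmxbm" (len 13), cursors c1@0 c2@3 c4@8 c3@10, authorship 1..2....4.3..
After op 6 (delete): buffer="xuxvbuxxbm" (len 10), cursors c1@0 c2@2 c4@6 c3@7, authorship 1.2...43..
Authorship (.=original, N=cursor N): 1 . 2 . . . 4 3 . .
Index 0: author = 1

Answer: cursor 1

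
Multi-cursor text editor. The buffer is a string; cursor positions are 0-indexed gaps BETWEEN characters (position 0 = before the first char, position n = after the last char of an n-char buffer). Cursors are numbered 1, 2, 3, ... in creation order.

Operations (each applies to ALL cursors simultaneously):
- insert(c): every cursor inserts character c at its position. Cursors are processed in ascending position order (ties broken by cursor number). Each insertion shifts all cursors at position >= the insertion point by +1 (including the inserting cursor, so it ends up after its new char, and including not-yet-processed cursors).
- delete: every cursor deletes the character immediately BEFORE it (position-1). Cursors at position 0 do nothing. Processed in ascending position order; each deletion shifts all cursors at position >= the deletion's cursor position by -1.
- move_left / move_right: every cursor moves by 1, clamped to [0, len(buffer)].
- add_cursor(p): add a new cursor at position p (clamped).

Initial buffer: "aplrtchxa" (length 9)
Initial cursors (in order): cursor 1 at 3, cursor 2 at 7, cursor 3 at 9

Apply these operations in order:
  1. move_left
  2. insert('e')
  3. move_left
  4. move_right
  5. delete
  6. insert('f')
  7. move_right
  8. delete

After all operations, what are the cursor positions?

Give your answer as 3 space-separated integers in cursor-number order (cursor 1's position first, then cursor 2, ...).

Answer: 3 7 9

Derivation:
After op 1 (move_left): buffer="aplrtchxa" (len 9), cursors c1@2 c2@6 c3@8, authorship .........
After op 2 (insert('e')): buffer="apelrtcehxea" (len 12), cursors c1@3 c2@8 c3@11, authorship ..1....2..3.
After op 3 (move_left): buffer="apelrtcehxea" (len 12), cursors c1@2 c2@7 c3@10, authorship ..1....2..3.
After op 4 (move_right): buffer="apelrtcehxea" (len 12), cursors c1@3 c2@8 c3@11, authorship ..1....2..3.
After op 5 (delete): buffer="aplrtchxa" (len 9), cursors c1@2 c2@6 c3@8, authorship .........
After op 6 (insert('f')): buffer="apflrtcfhxfa" (len 12), cursors c1@3 c2@8 c3@11, authorship ..1....2..3.
After op 7 (move_right): buffer="apflrtcfhxfa" (len 12), cursors c1@4 c2@9 c3@12, authorship ..1....2..3.
After op 8 (delete): buffer="apfrtcfxf" (len 9), cursors c1@3 c2@7 c3@9, authorship ..1...2.3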